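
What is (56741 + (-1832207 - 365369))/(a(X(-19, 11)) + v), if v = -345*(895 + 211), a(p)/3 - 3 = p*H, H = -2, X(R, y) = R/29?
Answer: 12416843/2213031 ≈ 5.6108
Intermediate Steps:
X(R, y) = R/29 (X(R, y) = R*(1/29) = R/29)
a(p) = 9 - 6*p (a(p) = 9 + 3*(p*(-2)) = 9 + 3*(-2*p) = 9 - 6*p)
v = -381570 (v = -345*1106 = -381570)
(56741 + (-1832207 - 365369))/(a(X(-19, 11)) + v) = (56741 + (-1832207 - 365369))/((9 - 6*(-19)/29) - 381570) = (56741 - 2197576)/((9 - 6*(-19/29)) - 381570) = -2140835/((9 + 114/29) - 381570) = -2140835/(375/29 - 381570) = -2140835/(-11065155/29) = -2140835*(-29/11065155) = 12416843/2213031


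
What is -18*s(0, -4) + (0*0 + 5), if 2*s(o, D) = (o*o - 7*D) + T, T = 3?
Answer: -274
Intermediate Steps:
s(o, D) = 3/2 + o²/2 - 7*D/2 (s(o, D) = ((o*o - 7*D) + 3)/2 = ((o² - 7*D) + 3)/2 = (3 + o² - 7*D)/2 = 3/2 + o²/2 - 7*D/2)
-18*s(0, -4) + (0*0 + 5) = -18*(3/2 + (½)*0² - 7/2*(-4)) + (0*0 + 5) = -18*(3/2 + (½)*0 + 14) + (0 + 5) = -18*(3/2 + 0 + 14) + 5 = -18*31/2 + 5 = -279 + 5 = -274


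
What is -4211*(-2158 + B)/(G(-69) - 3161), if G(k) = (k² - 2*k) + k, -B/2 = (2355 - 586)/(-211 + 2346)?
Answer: 318301068/58415 ≈ 5449.0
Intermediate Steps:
B = -58/35 (B = -2*(2355 - 586)/(-211 + 2346) = -3538/2135 = -2*29/35 = -58/35 ≈ -1.6571)
G(k) = k² - k
-4211*(-2158 + B)/(G(-69) - 3161) = -4211*(-2158 - 58/35)/(-69*(-1 - 69) - 3161) = -4211*(-75588/(35*(-69*(-70) - 3161))) = -4211*(-75588/(35*(4830 - 3161))) = -4211/(1669*(-35/75588)) = -4211/(-58415/75588) = -4211*(-75588/58415) = 318301068/58415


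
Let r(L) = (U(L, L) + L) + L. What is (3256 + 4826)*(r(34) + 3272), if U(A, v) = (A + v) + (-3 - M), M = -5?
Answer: 27559620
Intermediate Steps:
U(A, v) = 2 + A + v (U(A, v) = (A + v) + (-3 - 1*(-5)) = (A + v) + (-3 + 5) = (A + v) + 2 = 2 + A + v)
r(L) = 2 + 4*L (r(L) = ((2 + L + L) + L) + L = ((2 + 2*L) + L) + L = (2 + 3*L) + L = 2 + 4*L)
(3256 + 4826)*(r(34) + 3272) = (3256 + 4826)*((2 + 4*34) + 3272) = 8082*((2 + 136) + 3272) = 8082*(138 + 3272) = 8082*3410 = 27559620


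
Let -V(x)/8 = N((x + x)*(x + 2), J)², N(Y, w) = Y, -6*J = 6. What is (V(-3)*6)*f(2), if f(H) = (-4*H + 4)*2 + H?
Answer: 10368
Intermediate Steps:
J = -1 (J = -⅙*6 = -1)
f(H) = 8 - 7*H (f(H) = (4 - 4*H)*2 + H = (8 - 8*H) + H = 8 - 7*H)
V(x) = -32*x²*(2 + x)² (V(x) = -8*(x + 2)²*(x + x)² = -8*4*x²*(2 + x)² = -32*x²*(2 + x)²)
(V(-3)*6)*f(2) = (-32*(-3)²*(2 - 3)²*6)*(8 - 7*2) = (-32*9*(-1)²*6)*(8 - 14) = (-32*9*1*6)*(-6) = -288*6*(-6) = -1728*(-6) = 10368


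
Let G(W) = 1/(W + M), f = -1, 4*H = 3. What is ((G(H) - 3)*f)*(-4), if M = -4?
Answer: -172/13 ≈ -13.231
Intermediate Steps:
H = ¾ (H = (¼)*3 = ¾ ≈ 0.75000)
G(W) = 1/(-4 + W) (G(W) = 1/(W - 4) = 1/(-4 + W))
((G(H) - 3)*f)*(-4) = ((1/(-4 + ¾) - 3)*(-1))*(-4) = ((1/(-13/4) - 3)*(-1))*(-4) = ((-4/13 - 3)*(-1))*(-4) = -43/13*(-1)*(-4) = (43/13)*(-4) = -172/13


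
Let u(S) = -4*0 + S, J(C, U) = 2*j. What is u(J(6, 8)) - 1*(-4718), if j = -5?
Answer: 4708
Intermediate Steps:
J(C, U) = -10 (J(C, U) = 2*(-5) = -10)
u(S) = S (u(S) = 0 + S = S)
u(J(6, 8)) - 1*(-4718) = -10 - 1*(-4718) = -10 + 4718 = 4708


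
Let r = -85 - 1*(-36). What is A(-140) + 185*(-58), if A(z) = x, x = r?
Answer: -10779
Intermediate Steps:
r = -49 (r = -85 + 36 = -49)
x = -49
A(z) = -49
A(-140) + 185*(-58) = -49 + 185*(-58) = -49 - 10730 = -10779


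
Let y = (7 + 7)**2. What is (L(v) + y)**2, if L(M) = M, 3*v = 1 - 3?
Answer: 343396/9 ≈ 38155.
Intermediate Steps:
y = 196 (y = 14**2 = 196)
v = -2/3 (v = (1 - 3)/3 = (1/3)*(-2) = -2/3 ≈ -0.66667)
(L(v) + y)**2 = (-2/3 + 196)**2 = (586/3)**2 = 343396/9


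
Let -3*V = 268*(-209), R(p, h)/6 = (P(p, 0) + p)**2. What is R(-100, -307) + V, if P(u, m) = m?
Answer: 236012/3 ≈ 78671.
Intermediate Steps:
R(p, h) = 6*p**2 (R(p, h) = 6*(0 + p)**2 = 6*p**2)
V = 56012/3 (V = -268*(-209)/3 = -1/3*(-56012) = 56012/3 ≈ 18671.)
R(-100, -307) + V = 6*(-100)**2 + 56012/3 = 6*10000 + 56012/3 = 60000 + 56012/3 = 236012/3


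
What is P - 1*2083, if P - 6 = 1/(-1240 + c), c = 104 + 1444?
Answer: -639715/308 ≈ -2077.0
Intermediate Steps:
c = 1548
P = 1849/308 (P = 6 + 1/(-1240 + 1548) = 6 + 1/308 = 1849/308 ≈ 6.0033)
P - 1*2083 = 1849/308 - 1*2083 = 1849/308 - 2083 = -639715/308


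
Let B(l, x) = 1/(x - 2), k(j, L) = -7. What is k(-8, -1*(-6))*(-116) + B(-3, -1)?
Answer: 2435/3 ≈ 811.67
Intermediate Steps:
B(l, x) = 1/(-2 + x)
k(-8, -1*(-6))*(-116) + B(-3, -1) = -7*(-116) + 1/(-2 - 1) = 812 + 1/(-3) = 812 - 1/3 = 2435/3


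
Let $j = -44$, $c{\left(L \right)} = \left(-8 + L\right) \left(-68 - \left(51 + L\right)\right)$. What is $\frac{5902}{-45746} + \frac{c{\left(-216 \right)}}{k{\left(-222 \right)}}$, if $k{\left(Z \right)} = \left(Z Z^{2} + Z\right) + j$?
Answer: $- \frac{15895416535}{125130337561} \approx -0.12703$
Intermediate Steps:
$c{\left(L \right)} = \left(-119 - L\right) \left(-8 + L\right)$ ($c{\left(L \right)} = \left(-8 + L\right) \left(-119 - L\right) = \left(-119 - L\right) \left(-8 + L\right)$)
$k{\left(Z \right)} = -44 + Z + Z^{3}$ ($k{\left(Z \right)} = \left(Z Z^{2} + Z\right) - 44 = \left(Z^{3} + Z\right) - 44 = \left(Z + Z^{3}\right) - 44 = -44 + Z + Z^{3}$)
$\frac{5902}{-45746} + \frac{c{\left(-216 \right)}}{k{\left(-222 \right)}} = \frac{5902}{-45746} + \frac{952 - \left(-216\right)^{2} - -23976}{-44 - 222 + \left(-222\right)^{3}} = 5902 \left(- \frac{1}{45746}\right) + \frac{952 - 46656 + 23976}{-44 - 222 - 10941048} = - \frac{2951}{22873} + \frac{952 - 46656 + 23976}{-10941314} = - \frac{2951}{22873} - - \frac{10864}{5470657} = - \frac{2951}{22873} + \frac{10864}{5470657} = - \frac{15895416535}{125130337561}$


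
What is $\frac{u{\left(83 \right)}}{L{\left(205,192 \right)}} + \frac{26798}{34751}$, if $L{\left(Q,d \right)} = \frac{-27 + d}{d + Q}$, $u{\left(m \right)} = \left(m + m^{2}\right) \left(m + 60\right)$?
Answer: $\frac{416809327154}{173755} \approx 2.3988 \cdot 10^{6}$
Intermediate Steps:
$u{\left(m \right)} = \left(60 + m\right) \left(m + m^{2}\right)$ ($u{\left(m \right)} = \left(m + m^{2}\right) \left(60 + m\right) = \left(60 + m\right) \left(m + m^{2}\right)$)
$L{\left(Q,d \right)} = \frac{-27 + d}{Q + d}$
$\frac{u{\left(83 \right)}}{L{\left(205,192 \right)}} + \frac{26798}{34751} = \frac{83 \left(60 + 83^{2} + 61 \cdot 83\right)}{\frac{1}{205 + 192} \left(-27 + 192\right)} + \frac{26798}{34751} = \frac{83 \left(60 + 6889 + 5063\right)}{\frac{1}{397} \cdot 165} + 26798 \cdot \frac{1}{34751} = \frac{83 \cdot 12012}{\frac{1}{397} \cdot 165} + \frac{26798}{34751} = \frac{996996}{\frac{165}{397}} + \frac{26798}{34751} = 996996 \cdot \frac{397}{165} + \frac{26798}{34751} = \frac{11994164}{5} + \frac{26798}{34751} = \frac{416809327154}{173755}$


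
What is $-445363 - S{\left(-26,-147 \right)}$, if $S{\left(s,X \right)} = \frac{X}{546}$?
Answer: $- \frac{11579431}{26} \approx -4.4536 \cdot 10^{5}$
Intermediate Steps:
$S{\left(s,X \right)} = \frac{X}{546}$ ($S{\left(s,X \right)} = X \frac{1}{546} = \frac{X}{546}$)
$-445363 - S{\left(-26,-147 \right)} = -445363 - \frac{1}{546} \left(-147\right) = -445363 - - \frac{7}{26} = -445363 + \frac{7}{26} = - \frac{11579431}{26}$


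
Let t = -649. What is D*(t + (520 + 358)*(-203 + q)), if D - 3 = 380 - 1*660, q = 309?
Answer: -25600063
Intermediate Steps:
D = -277 (D = 3 + (380 - 1*660) = 3 + (380 - 660) = 3 - 280 = -277)
D*(t + (520 + 358)*(-203 + q)) = -277*(-649 + (520 + 358)*(-203 + 309)) = -277*(-649 + 878*106) = -277*(-649 + 93068) = -277*92419 = -25600063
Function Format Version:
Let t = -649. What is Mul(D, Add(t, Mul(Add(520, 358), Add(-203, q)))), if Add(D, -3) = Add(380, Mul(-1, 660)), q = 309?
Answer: -25600063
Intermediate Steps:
D = -277 (D = Add(3, Add(380, Mul(-1, 660))) = Add(3, Add(380, -660)) = Add(3, -280) = -277)
Mul(D, Add(t, Mul(Add(520, 358), Add(-203, q)))) = Mul(-277, Add(-649, Mul(Add(520, 358), Add(-203, 309)))) = Mul(-277, Add(-649, Mul(878, 106))) = Mul(-277, Add(-649, 93068)) = Mul(-277, 92419) = -25600063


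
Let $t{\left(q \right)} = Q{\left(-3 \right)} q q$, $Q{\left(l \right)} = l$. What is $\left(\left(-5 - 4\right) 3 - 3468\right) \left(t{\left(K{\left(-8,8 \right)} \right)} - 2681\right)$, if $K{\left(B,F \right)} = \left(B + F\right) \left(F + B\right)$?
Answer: $9370095$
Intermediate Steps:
$K{\left(B,F \right)} = \left(B + F\right)^{2}$ ($K{\left(B,F \right)} = \left(B + F\right) \left(B + F\right) = \left(B + F\right)^{2}$)
$t{\left(q \right)} = - 3 q^{2}$ ($t{\left(q \right)} = - 3 q q = - 3 q^{2}$)
$\left(\left(-5 - 4\right) 3 - 3468\right) \left(t{\left(K{\left(-8,8 \right)} \right)} - 2681\right) = \left(\left(-5 - 4\right) 3 - 3468\right) \left(- 3 \left(\left(-8 + 8\right)^{2}\right)^{2} - 2681\right) = \left(\left(-9\right) 3 - 3468\right) \left(- 3 \left(0^{2}\right)^{2} - 2681\right) = \left(-27 - 3468\right) \left(- 3 \cdot 0^{2} - 2681\right) = - 3495 \left(\left(-3\right) 0 - 2681\right) = - 3495 \left(0 - 2681\right) = \left(-3495\right) \left(-2681\right) = 9370095$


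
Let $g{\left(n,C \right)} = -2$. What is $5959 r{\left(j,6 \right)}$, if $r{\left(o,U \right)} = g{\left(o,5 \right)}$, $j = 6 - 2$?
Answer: $-11918$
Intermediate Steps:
$j = 4$
$r{\left(o,U \right)} = -2$
$5959 r{\left(j,6 \right)} = 5959 \left(-2\right) = -11918$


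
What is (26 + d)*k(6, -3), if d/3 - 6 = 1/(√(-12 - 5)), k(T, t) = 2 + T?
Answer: 352 - 24*I*√17/17 ≈ 352.0 - 5.8209*I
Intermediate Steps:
d = 18 - 3*I*√17/17 (d = 18 + 3/(√(-12 - 5)) = 18 + 3/(√(-17)) = 18 + 3/((I*√17)) = 18 + 3*(-I*√17/17) = 18 - 3*I*√17/17 ≈ 18.0 - 0.72761*I)
(26 + d)*k(6, -3) = (26 + (18 - 3*I*√17/17))*(2 + 6) = (44 - 3*I*√17/17)*8 = 352 - 24*I*√17/17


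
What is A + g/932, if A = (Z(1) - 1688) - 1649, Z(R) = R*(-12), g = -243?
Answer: -3121511/932 ≈ -3349.3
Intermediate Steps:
Z(R) = -12*R
A = -3349 (A = (-12*1 - 1688) - 1649 = (-12 - 1688) - 1649 = -1700 - 1649 = -3349)
A + g/932 = -3349 - 243/932 = -3121511/932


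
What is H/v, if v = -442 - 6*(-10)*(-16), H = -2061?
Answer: 2061/1402 ≈ 1.4700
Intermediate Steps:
v = -1402 (v = -442 - (-60)*(-16) = -442 - 1*960 = -442 - 960 = -1402)
H/v = -2061/(-1402) = -2061*(-1/1402) = 2061/1402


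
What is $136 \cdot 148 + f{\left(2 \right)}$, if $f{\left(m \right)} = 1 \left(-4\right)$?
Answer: $20124$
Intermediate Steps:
$f{\left(m \right)} = -4$
$136 \cdot 148 + f{\left(2 \right)} = 136 \cdot 148 - 4 = 20128 - 4 = 20124$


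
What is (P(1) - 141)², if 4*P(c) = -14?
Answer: 83521/4 ≈ 20880.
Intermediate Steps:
P(c) = -7/2 (P(c) = (¼)*(-14) = -7/2)
(P(1) - 141)² = (-7/2 - 141)² = (-289/2)² = 83521/4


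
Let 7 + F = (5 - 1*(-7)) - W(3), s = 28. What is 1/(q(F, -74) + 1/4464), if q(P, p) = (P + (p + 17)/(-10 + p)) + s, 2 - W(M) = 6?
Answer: 31248/1177387 ≈ 0.026540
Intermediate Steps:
W(M) = -4 (W(M) = 2 - 1*6 = 2 - 6 = -4)
F = 9 (F = -7 + ((5 - 1*(-7)) - 1*(-4)) = -7 + ((5 + 7) + 4) = -7 + (12 + 4) = -7 + 16 = 9)
q(P, p) = 28 + P + (17 + p)/(-10 + p) (q(P, p) = (P + (p + 17)/(-10 + p)) + 28 = (P + (17 + p)/(-10 + p)) + 28 = 28 + P + (17 + p)/(-10 + p))
1/(q(F, -74) + 1/4464) = 1/((-263 - 10*9 + 29*(-74) + 9*(-74))/(-10 - 74) + 1/4464) = 1/((-263 - 90 - 2146 - 666)/(-84) + 1/4464) = 1/(-1/84*(-3165) + 1/4464) = 1/(1055/28 + 1/4464) = 1/(1177387/31248) = 31248/1177387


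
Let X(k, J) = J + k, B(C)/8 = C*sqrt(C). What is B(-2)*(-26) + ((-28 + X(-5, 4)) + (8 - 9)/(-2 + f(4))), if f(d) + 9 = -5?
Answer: -463/16 + 416*I*sqrt(2) ≈ -28.938 + 588.31*I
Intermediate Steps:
f(d) = -14 (f(d) = -9 - 5 = -14)
B(C) = 8*C**(3/2) (B(C) = 8*(C*sqrt(C)) = 8*C**(3/2))
B(-2)*(-26) + ((-28 + X(-5, 4)) + (8 - 9)/(-2 + f(4))) = (8*(-2)**(3/2))*(-26) + ((-28 + (4 - 5)) + (8 - 9)/(-2 - 14)) = (8*(-2*I*sqrt(2)))*(-26) + ((-28 - 1) - 1/(-16)) = -16*I*sqrt(2)*(-26) + (-29 - 1*(-1/16)) = 416*I*sqrt(2) + (-29 + 1/16) = 416*I*sqrt(2) - 463/16 = -463/16 + 416*I*sqrt(2)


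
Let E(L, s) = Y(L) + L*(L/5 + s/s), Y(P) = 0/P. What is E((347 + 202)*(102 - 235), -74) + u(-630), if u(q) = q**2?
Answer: 5333101704/5 ≈ 1.0666e+9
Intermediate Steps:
Y(P) = 0
E(L, s) = L*(1 + L/5) (E(L, s) = 0 + L*(L/5 + s/s) = 0 + L*(L*(1/5) + 1) = 0 + L*(L/5 + 1) = 0 + L*(1 + L/5) = L*(1 + L/5))
E((347 + 202)*(102 - 235), -74) + u(-630) = ((347 + 202)*(102 - 235))*(5 + (347 + 202)*(102 - 235))/5 + (-630)**2 = (549*(-133))*(5 + 549*(-133))/5 + 396900 = (1/5)*(-73017)*(5 - 73017) + 396900 = (1/5)*(-73017)*(-73012) + 396900 = 5331117204/5 + 396900 = 5333101704/5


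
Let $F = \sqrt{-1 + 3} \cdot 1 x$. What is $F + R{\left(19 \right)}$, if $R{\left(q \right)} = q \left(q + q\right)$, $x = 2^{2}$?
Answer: $722 + 4 \sqrt{2} \approx 727.66$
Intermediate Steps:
$x = 4$
$F = 4 \sqrt{2}$ ($F = \sqrt{-1 + 3} \cdot 1 \cdot 4 = \sqrt{2} \cdot 1 \cdot 4 = \sqrt{2} \cdot 4 = 4 \sqrt{2} \approx 5.6569$)
$R{\left(q \right)} = 2 q^{2}$ ($R{\left(q \right)} = q 2 q = 2 q^{2}$)
$F + R{\left(19 \right)} = 4 \sqrt{2} + 2 \cdot 19^{2} = 4 \sqrt{2} + 2 \cdot 361 = 4 \sqrt{2} + 722 = 722 + 4 \sqrt{2}$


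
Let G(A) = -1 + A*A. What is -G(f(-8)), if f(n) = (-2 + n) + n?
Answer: -323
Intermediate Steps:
f(n) = -2 + 2*n
G(A) = -1 + A²
-G(f(-8)) = -(-1 + (-2 + 2*(-8))²) = -(-1 + (-2 - 16)²) = -(-1 + (-18)²) = -(-1 + 324) = -1*323 = -323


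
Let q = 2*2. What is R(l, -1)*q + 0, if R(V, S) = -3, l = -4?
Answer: -12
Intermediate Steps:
q = 4
R(l, -1)*q + 0 = -3*4 + 0 = -12 + 0 = -12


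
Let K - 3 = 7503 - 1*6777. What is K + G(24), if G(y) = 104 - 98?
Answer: 735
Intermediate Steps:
G(y) = 6
K = 729 (K = 3 + (7503 - 1*6777) = 3 + (7503 - 6777) = 3 + 726 = 729)
K + G(24) = 729 + 6 = 735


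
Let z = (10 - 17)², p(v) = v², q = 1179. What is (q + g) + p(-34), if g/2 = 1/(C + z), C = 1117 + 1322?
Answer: 2904741/1244 ≈ 2335.0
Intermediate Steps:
C = 2439
z = 49 (z = (-7)² = 49)
g = 1/1244 (g = 2/(2439 + 49) = 2/2488 = 2*(1/2488) = 1/1244 ≈ 0.00080386)
(q + g) + p(-34) = (1179 + 1/1244) + (-34)² = 1466677/1244 + 1156 = 2904741/1244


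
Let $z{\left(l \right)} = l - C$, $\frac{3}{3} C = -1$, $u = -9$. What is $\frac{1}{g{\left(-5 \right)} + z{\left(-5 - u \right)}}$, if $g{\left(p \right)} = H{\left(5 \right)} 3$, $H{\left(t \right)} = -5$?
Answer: $- \frac{1}{10} \approx -0.1$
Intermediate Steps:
$C = -1$
$g{\left(p \right)} = -15$ ($g{\left(p \right)} = \left(-5\right) 3 = -15$)
$z{\left(l \right)} = 1 + l$ ($z{\left(l \right)} = l - -1 = l + 1 = 1 + l$)
$\frac{1}{g{\left(-5 \right)} + z{\left(-5 - u \right)}} = \frac{1}{-15 + \left(1 - -4\right)} = \frac{1}{-15 + \left(1 + \left(-5 + 9\right)\right)} = \frac{1}{-15 + \left(1 + 4\right)} = \frac{1}{-15 + 5} = \frac{1}{-10} = - \frac{1}{10}$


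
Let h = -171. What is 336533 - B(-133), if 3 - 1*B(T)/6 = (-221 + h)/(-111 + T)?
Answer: 20528003/61 ≈ 3.3652e+5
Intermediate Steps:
B(T) = 18 + 2352/(-111 + T) (B(T) = 18 - 6*(-221 - 171)/(-111 + T) = 18 - (-2352)/(-111 + T) = 18 + 2352/(-111 + T))
336533 - B(-133) = 336533 - 6*(59 + 3*(-133))/(-111 - 133) = 336533 - 6*(59 - 399)/(-244) = 336533 - 6*(-1)*(-340)/244 = 336533 - 1*510/61 = 336533 - 510/61 = 20528003/61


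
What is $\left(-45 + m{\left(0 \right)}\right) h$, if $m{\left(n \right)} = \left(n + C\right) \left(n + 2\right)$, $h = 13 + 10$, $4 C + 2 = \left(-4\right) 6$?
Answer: $-1334$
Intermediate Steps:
$C = - \frac{13}{2}$ ($C = - \frac{1}{2} + \frac{\left(-4\right) 6}{4} = - \frac{1}{2} + \frac{1}{4} \left(-24\right) = - \frac{1}{2} - 6 = - \frac{13}{2} \approx -6.5$)
$h = 23$
$m{\left(n \right)} = \left(2 + n\right) \left(- \frac{13}{2} + n\right)$ ($m{\left(n \right)} = \left(n - \frac{13}{2}\right) \left(n + 2\right) = \left(- \frac{13}{2} + n\right) \left(2 + n\right) = \left(2 + n\right) \left(- \frac{13}{2} + n\right)$)
$\left(-45 + m{\left(0 \right)}\right) h = \left(-45 - \left(13 - 0^{2}\right)\right) 23 = \left(-45 + \left(-13 + 0 + 0\right)\right) 23 = \left(-45 - 13\right) 23 = \left(-58\right) 23 = -1334$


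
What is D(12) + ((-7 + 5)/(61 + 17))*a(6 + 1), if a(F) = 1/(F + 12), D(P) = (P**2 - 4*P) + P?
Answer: 80027/741 ≈ 108.00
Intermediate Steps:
D(P) = P**2 - 3*P
a(F) = 1/(12 + F)
D(12) + ((-7 + 5)/(61 + 17))*a(6 + 1) = 12*(-3 + 12) + ((-7 + 5)/(61 + 17))/(12 + (6 + 1)) = 12*9 + (-2/78)/(12 + 7) = 108 - 2*1/78/19 = 108 - 1/39*1/19 = 108 - 1/741 = 80027/741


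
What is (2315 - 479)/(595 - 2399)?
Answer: -459/451 ≈ -1.0177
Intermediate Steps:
(2315 - 479)/(595 - 2399) = 1836/(-1804) = 1836*(-1/1804) = -459/451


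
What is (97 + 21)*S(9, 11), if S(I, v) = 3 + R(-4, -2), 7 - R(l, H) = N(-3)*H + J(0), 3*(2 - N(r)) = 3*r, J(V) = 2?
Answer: 2124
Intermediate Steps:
N(r) = 2 - r
R(l, H) = 5 - 5*H (R(l, H) = 7 - ((2 - 1*(-3))*H + 2) = 7 - ((2 + 3)*H + 2) = 7 - (5*H + 2) = 7 - (2 + 5*H) = 7 + (-2 - 5*H) = 5 - 5*H)
S(I, v) = 18 (S(I, v) = 3 + (5 - 5*(-2)) = 3 + (5 + 10) = 3 + 15 = 18)
(97 + 21)*S(9, 11) = (97 + 21)*18 = 118*18 = 2124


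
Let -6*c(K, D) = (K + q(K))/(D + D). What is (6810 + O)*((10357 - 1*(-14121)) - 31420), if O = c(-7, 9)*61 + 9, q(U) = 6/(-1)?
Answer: -852992465/18 ≈ -4.7388e+7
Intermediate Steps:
q(U) = -6 (q(U) = 6*(-1) = -6)
c(K, D) = -(-6 + K)/(12*D) (c(K, D) = -(K - 6)/(6*(D + D)) = -(-6 + K)/(6*(2*D)) = -(-6 + K)*1/(2*D)/6 = -(-6 + K)/(12*D))
O = 1765/108 (O = ((1/12)*(6 - 1*(-7))/9)*61 + 9 = ((1/12)*(⅑)*(6 + 7))*61 + 9 = ((1/12)*(⅑)*13)*61 + 9 = (13/108)*61 + 9 = 793/108 + 9 = 1765/108 ≈ 16.343)
(6810 + O)*((10357 - 1*(-14121)) - 31420) = (6810 + 1765/108)*((10357 - 1*(-14121)) - 31420) = 737245*((10357 + 14121) - 31420)/108 = 737245*(24478 - 31420)/108 = (737245/108)*(-6942) = -852992465/18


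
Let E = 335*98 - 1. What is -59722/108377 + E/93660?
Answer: -678551329/3383529940 ≈ -0.20055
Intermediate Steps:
E = 32829 (E = 32830 - 1 = 32829)
-59722/108377 + E/93660 = -59722/108377 + 32829/93660 = -59722*1/108377 + 32829*(1/93660) = -59722/108377 + 10943/31220 = -678551329/3383529940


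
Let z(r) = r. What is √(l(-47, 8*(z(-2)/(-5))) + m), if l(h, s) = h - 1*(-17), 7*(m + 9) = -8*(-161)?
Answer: √145 ≈ 12.042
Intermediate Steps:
m = 175 (m = -9 + (-8*(-161))/7 = -9 + (⅐)*1288 = -9 + 184 = 175)
l(h, s) = 17 + h (l(h, s) = h + 17 = 17 + h)
√(l(-47, 8*(z(-2)/(-5))) + m) = √((17 - 47) + 175) = √(-30 + 175) = √145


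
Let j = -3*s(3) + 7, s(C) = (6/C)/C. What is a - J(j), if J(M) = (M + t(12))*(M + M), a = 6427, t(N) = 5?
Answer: 6327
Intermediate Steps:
s(C) = 6/C**2
j = 5 (j = -18/3**2 + 7 = -18/9 + 7 = -3*2/3 + 7 = -2 + 7 = 5)
J(M) = 2*M*(5 + M) (J(M) = (M + 5)*(M + M) = (5 + M)*(2*M) = 2*M*(5 + M))
a - J(j) = 6427 - 2*5*(5 + 5) = 6427 - 2*5*10 = 6427 - 1*100 = 6427 - 100 = 6327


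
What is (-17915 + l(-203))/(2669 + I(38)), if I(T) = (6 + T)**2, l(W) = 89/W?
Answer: -1212278/311605 ≈ -3.8904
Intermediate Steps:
(-17915 + l(-203))/(2669 + I(38)) = (-17915 + 89/(-203))/(2669 + (6 + 38)**2) = (-17915 + 89*(-1/203))/(2669 + 44**2) = (-17915 - 89/203)/(2669 + 1936) = -3636834/203/4605 = -3636834/203*1/4605 = -1212278/311605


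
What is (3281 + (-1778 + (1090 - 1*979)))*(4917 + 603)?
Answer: 8909280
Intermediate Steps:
(3281 + (-1778 + (1090 - 1*979)))*(4917 + 603) = (3281 + (-1778 + (1090 - 979)))*5520 = (3281 + (-1778 + 111))*5520 = (3281 - 1667)*5520 = 1614*5520 = 8909280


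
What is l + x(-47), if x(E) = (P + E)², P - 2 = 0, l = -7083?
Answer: -5058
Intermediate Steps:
P = 2 (P = 2 + 0 = 2)
x(E) = (2 + E)²
l + x(-47) = -7083 + (2 - 47)² = -7083 + (-45)² = -7083 + 2025 = -5058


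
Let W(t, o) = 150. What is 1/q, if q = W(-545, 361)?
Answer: 1/150 ≈ 0.0066667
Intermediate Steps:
q = 150
1/q = 1/150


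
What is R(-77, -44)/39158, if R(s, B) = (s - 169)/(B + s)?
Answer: 123/2369059 ≈ 5.1919e-5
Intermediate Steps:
R(s, B) = (-169 + s)/(B + s)
R(-77, -44)/39158 = ((-169 - 77)/(-44 - 77))/39158 = (-246/(-121))*(1/39158) = -1/121*(-246)*(1/39158) = (246/121)*(1/39158) = 123/2369059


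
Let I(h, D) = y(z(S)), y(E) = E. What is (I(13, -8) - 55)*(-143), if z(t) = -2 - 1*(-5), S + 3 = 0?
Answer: 7436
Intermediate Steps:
S = -3 (S = -3 + 0 = -3)
z(t) = 3 (z(t) = -2 + 5 = 3)
I(h, D) = 3
(I(13, -8) - 55)*(-143) = (3 - 55)*(-143) = -52*(-143) = 7436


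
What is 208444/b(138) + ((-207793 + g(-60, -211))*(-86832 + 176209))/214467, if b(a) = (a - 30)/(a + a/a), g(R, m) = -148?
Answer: 350559210968/1930203 ≈ 1.8162e+5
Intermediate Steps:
b(a) = (-30 + a)/(1 + a) (b(a) = (-30 + a)/(a + 1) = (-30 + a)/(1 + a))
208444/b(138) + ((-207793 + g(-60, -211))*(-86832 + 176209))/214467 = 208444/(((-30 + 138)/(1 + 138))) + ((-207793 - 148)*(-86832 + 176209))/214467 = 208444/((108/139)) - 207941*89377*(1/214467) = 208444/(((1/139)*108)) - 18585142757*1/214467 = 208444/(108/139) - 18585142757/214467 = 208444*(139/108) - 18585142757/214467 = 7243429/27 - 18585142757/214467 = 350559210968/1930203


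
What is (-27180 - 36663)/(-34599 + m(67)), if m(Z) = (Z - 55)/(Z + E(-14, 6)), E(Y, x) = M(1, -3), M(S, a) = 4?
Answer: 1510951/818839 ≈ 1.8452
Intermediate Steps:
E(Y, x) = 4
m(Z) = (-55 + Z)/(4 + Z) (m(Z) = (Z - 55)/(Z + 4) = (-55 + Z)/(4 + Z))
(-27180 - 36663)/(-34599 + m(67)) = (-27180 - 36663)/(-34599 + (-55 + 67)/(4 + 67)) = -63843/(-34599 + 12/71) = -63843/(-2456517/71) = -63843*(-71/2456517) = 1510951/818839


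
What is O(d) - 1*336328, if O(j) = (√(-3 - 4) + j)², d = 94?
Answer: -327499 + 188*I*√7 ≈ -3.275e+5 + 497.4*I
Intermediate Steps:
O(j) = (j + I*√7)² (O(j) = (√(-7) + j)² = (I*√7 + j)² = (j + I*√7)²)
O(d) - 1*336328 = (94 + I*√7)² - 1*336328 = (94 + I*√7)² - 336328 = -336328 + (94 + I*√7)²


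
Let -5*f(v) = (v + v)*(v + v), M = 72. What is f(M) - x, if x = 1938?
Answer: -30426/5 ≈ -6085.2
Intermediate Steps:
f(v) = -4*v²/5 (f(v) = -(v + v)*(v + v)/5 = -2*v*2*v/5 = -4*v²/5)
f(M) - x = -⅘*72² - 1*1938 = -⅘*5184 - 1938 = -20736/5 - 1938 = -30426/5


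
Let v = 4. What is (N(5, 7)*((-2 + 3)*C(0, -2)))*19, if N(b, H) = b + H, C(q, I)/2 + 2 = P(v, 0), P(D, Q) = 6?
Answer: 1824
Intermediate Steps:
C(q, I) = 8 (C(q, I) = -4 + 2*6 = -4 + 12 = 8)
N(b, H) = H + b
(N(5, 7)*((-2 + 3)*C(0, -2)))*19 = ((7 + 5)*((-2 + 3)*8))*19 = (12*(1*8))*19 = (12*8)*19 = 96*19 = 1824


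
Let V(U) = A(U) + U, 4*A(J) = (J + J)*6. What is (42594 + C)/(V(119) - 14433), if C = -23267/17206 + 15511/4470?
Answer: -819025586464/268361078685 ≈ -3.0520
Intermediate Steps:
A(J) = 3*J (A(J) = ((J + J)*6)/4 = ((2*J)*6)/4 = (12*J)/4 = 3*J)
C = 40719694/19227705 (C = -23267*1/17206 + 15511*(1/4470) = -23267/17206 + 15511/4470 = 40719694/19227705 ≈ 2.1178)
V(U) = 4*U (V(U) = 3*U + U = 4*U)
(42594 + C)/(V(119) - 14433) = (42594 + 40719694/19227705)/(4*119 - 14433) = 819025586464/(19227705*(476 - 14433)) = (819025586464/19227705)/(-13957) = (819025586464/19227705)*(-1/13957) = -819025586464/268361078685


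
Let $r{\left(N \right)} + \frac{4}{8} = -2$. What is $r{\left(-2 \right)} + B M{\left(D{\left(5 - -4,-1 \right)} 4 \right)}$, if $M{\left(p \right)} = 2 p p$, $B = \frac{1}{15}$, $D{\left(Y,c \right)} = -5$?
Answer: $\frac{305}{6} \approx 50.833$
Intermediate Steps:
$r{\left(N \right)} = - \frac{5}{2}$ ($r{\left(N \right)} = - \frac{1}{2} - 2 = - \frac{5}{2}$)
$B = \frac{1}{15} \approx 0.066667$
$M{\left(p \right)} = 2 p^{2}$
$r{\left(-2 \right)} + B M{\left(D{\left(5 - -4,-1 \right)} 4 \right)} = - \frac{5}{2} + \frac{2 \left(\left(-5\right) 4\right)^{2}}{15} = - \frac{5}{2} + \frac{2 \left(-20\right)^{2}}{15} = - \frac{5}{2} + \frac{2 \cdot 400}{15} = - \frac{5}{2} + \frac{1}{15} \cdot 800 = - \frac{5}{2} + \frac{160}{3} = \frac{305}{6}$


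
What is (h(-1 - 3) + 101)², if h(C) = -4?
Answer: 9409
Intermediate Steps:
(h(-1 - 3) + 101)² = (-4 + 101)² = 97² = 9409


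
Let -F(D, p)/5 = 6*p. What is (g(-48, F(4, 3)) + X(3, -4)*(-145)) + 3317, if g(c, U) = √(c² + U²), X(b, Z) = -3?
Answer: 3854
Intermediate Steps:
F(D, p) = -30*p
g(c, U) = √(U² + c²)
(g(-48, F(4, 3)) + X(3, -4)*(-145)) + 3317 = (√((-30*3)² + (-48)²) - 3*(-145)) + 3317 = (√((-90)² + 2304) + 435) + 3317 = (√(8100 + 2304) + 435) + 3317 = (√10404 + 435) + 3317 = (102 + 435) + 3317 = 537 + 3317 = 3854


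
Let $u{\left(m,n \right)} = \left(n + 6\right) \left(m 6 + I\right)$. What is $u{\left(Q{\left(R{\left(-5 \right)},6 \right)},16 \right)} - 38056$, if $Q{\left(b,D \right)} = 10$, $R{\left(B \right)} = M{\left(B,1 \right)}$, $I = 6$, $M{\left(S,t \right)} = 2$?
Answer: $-36604$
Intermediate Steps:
$R{\left(B \right)} = 2$
$u{\left(m,n \right)} = \left(6 + n\right) \left(6 + 6 m\right)$ ($u{\left(m,n \right)} = \left(n + 6\right) \left(m 6 + 6\right) = \left(6 + n\right) \left(6 m + 6\right) = \left(6 + n\right) \left(6 + 6 m\right)$)
$u{\left(Q{\left(R{\left(-5 \right)},6 \right)},16 \right)} - 38056 = \left(36 + 6 \cdot 16 + 36 \cdot 10 + 6 \cdot 10 \cdot 16\right) - 38056 = \left(36 + 96 + 360 + 960\right) - 38056 = 1452 - 38056 = -36604$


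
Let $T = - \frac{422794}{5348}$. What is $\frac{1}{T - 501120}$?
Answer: $- \frac{2674}{1340206277} \approx -1.9952 \cdot 10^{-6}$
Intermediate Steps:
$T = - \frac{211397}{2674}$ ($T = \left(-422794\right) \frac{1}{5348} = - \frac{211397}{2674} \approx -79.057$)
$\frac{1}{T - 501120} = \frac{1}{- \frac{211397}{2674} - 501120} = \frac{1}{- \frac{1340206277}{2674}} = - \frac{2674}{1340206277}$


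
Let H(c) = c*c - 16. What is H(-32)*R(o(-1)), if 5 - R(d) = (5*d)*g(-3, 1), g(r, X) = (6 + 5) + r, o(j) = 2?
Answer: -75600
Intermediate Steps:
g(r, X) = 11 + r
R(d) = 5 - 40*d (R(d) = 5 - 5*d*(11 - 3) = 5 - 5*d*8 = 5 - 40*d)
H(c) = -16 + c² (H(c) = c² - 16 = -16 + c²)
H(-32)*R(o(-1)) = (-16 + (-32)²)*(5 - 40*2) = (-16 + 1024)*(5 - 80) = 1008*(-75) = -75600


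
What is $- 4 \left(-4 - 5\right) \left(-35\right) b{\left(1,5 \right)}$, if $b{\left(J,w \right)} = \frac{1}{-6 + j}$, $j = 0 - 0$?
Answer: $210$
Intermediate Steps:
$j = 0$ ($j = 0 + 0 = 0$)
$b{\left(J,w \right)} = - \frac{1}{6}$ ($b{\left(J,w \right)} = \frac{1}{-6 + 0} = \frac{1}{-6} = - \frac{1}{6}$)
$- 4 \left(-4 - 5\right) \left(-35\right) b{\left(1,5 \right)} = - 4 \left(-4 - 5\right) \left(-35\right) \left(- \frac{1}{6}\right) = \left(-4\right) \left(-9\right) \left(-35\right) \left(- \frac{1}{6}\right) = 36 \left(-35\right) \left(- \frac{1}{6}\right) = \left(-1260\right) \left(- \frac{1}{6}\right) = 210$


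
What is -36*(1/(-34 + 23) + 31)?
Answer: -12240/11 ≈ -1112.7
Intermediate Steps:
-36*(1/(-34 + 23) + 31) = -36*(1/(-11) + 31) = -36*(-1/11 + 31) = -36*340/11 = -12240/11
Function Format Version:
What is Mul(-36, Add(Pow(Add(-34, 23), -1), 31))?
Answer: Rational(-12240, 11) ≈ -1112.7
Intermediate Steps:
Mul(-36, Add(Pow(Add(-34, 23), -1), 31)) = Mul(-36, Add(Pow(-11, -1), 31)) = Mul(-36, Add(Rational(-1, 11), 31)) = Mul(-36, Rational(340, 11)) = Rational(-12240, 11)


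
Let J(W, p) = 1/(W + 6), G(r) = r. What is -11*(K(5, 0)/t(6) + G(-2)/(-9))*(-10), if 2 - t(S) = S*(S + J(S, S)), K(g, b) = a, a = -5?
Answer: 8360/207 ≈ 40.386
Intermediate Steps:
K(g, b) = -5
J(W, p) = 1/(6 + W)
t(S) = 2 - S*(S + 1/(6 + S))
-11*(K(5, 0)/t(6) + G(-2)/(-9))*(-10) = -11*(-5*(6 + 6)/(-1*6 + (2 - 1*6²)*(6 + 6)) - 2/(-9))*(-10) = -11*(-5*12/(-6 + (2 - 1*36)*12) - 2*(-⅑))*(-10) = -11*(-5*12/(-6 + (2 - 36)*12) + 2/9)*(-10) = -11*(-5*12/(-6 - 34*12) + 2/9)*(-10) = -11*(-5*12/(-6 - 408) + 2/9)*(-10) = -11*(-5/((1/12)*(-414)) + 2/9)*(-10) = -11*(-5/(-69/2) + 2/9)*(-10) = -11*(-5*(-2/69) + 2/9)*(-10) = -11*(10/69 + 2/9)*(-10) = -11*76/207*(-10) = -836/207*(-10) = 8360/207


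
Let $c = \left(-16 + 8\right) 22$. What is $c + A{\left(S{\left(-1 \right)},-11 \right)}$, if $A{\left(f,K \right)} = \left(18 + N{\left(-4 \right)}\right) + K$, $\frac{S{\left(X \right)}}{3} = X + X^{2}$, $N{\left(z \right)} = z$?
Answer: $-173$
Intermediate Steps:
$S{\left(X \right)} = 3 X + 3 X^{2}$ ($S{\left(X \right)} = 3 \left(X + X^{2}\right) = 3 X + 3 X^{2}$)
$A{\left(f,K \right)} = 14 + K$ ($A{\left(f,K \right)} = \left(18 - 4\right) + K = 14 + K$)
$c = -176$ ($c = \left(-8\right) 22 = -176$)
$c + A{\left(S{\left(-1 \right)},-11 \right)} = -176 + \left(14 - 11\right) = -176 + 3 = -173$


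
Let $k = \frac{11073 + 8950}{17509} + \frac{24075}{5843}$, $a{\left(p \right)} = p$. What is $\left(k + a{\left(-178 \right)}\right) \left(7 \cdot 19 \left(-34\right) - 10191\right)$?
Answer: $\frac{260004927418386}{102305087} \approx 2.5415 \cdot 10^{6}$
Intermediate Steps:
$k = \frac{538523564}{102305087}$ ($k = 20023 \cdot \frac{1}{17509} + 24075 \cdot \frac{1}{5843} = \frac{20023}{17509} + \frac{24075}{5843} = \frac{538523564}{102305087} \approx 5.2639$)
$\left(k + a{\left(-178 \right)}\right) \left(7 \cdot 19 \left(-34\right) - 10191\right) = \left(\frac{538523564}{102305087} - 178\right) \left(7 \cdot 19 \left(-34\right) - 10191\right) = - \frac{17671781922 \left(133 \left(-34\right) - 10191\right)}{102305087} = - \frac{17671781922 \left(-4522 - 10191\right)}{102305087} = \left(- \frac{17671781922}{102305087}\right) \left(-14713\right) = \frac{260004927418386}{102305087}$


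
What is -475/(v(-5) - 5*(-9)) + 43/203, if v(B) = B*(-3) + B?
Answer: -18812/2233 ≈ -8.4245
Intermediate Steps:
v(B) = -2*B (v(B) = -3*B + B = -2*B)
-475/(v(-5) - 5*(-9)) + 43/203 = -475/(-2*(-5) - 5*(-9)) + 43/203 = -475/(10 + 45) + 43*(1/203) = -475/55 + 43/203 = -475*1/55 + 43/203 = -95/11 + 43/203 = -18812/2233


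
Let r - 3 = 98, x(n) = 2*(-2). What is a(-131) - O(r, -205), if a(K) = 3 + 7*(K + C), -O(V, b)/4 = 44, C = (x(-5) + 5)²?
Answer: -731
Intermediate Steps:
x(n) = -4
r = 101 (r = 3 + 98 = 101)
C = 1 (C = (-4 + 5)² = 1² = 1)
O(V, b) = -176 (O(V, b) = -4*44 = -176)
a(K) = 10 + 7*K (a(K) = 3 + 7*(K + 1) = 3 + 7*(1 + K) = 3 + (7 + 7*K) = 10 + 7*K)
a(-131) - O(r, -205) = (10 + 7*(-131)) - 1*(-176) = (10 - 917) + 176 = -907 + 176 = -731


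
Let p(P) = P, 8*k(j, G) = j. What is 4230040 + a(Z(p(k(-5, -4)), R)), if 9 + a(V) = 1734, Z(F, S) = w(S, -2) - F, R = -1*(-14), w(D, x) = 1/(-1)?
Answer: 4231765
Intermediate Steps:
w(D, x) = -1
k(j, G) = j/8
R = 14
Z(F, S) = -1 - F
a(V) = 1725 (a(V) = -9 + 1734 = 1725)
4230040 + a(Z(p(k(-5, -4)), R)) = 4230040 + 1725 = 4231765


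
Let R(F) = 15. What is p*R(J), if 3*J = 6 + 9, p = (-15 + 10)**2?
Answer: 375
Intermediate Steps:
p = 25 (p = (-5)**2 = 25)
J = 5 (J = (6 + 9)/3 = (1/3)*15 = 5)
p*R(J) = 25*15 = 375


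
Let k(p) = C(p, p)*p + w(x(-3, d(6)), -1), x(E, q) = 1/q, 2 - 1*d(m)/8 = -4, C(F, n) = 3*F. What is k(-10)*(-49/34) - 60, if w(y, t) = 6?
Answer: -501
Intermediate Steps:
d(m) = 48 (d(m) = 16 - 8*(-4) = 16 + 32 = 48)
k(p) = 6 + 3*p² (k(p) = (3*p)*p + 6 = 3*p² + 6 = 6 + 3*p²)
k(-10)*(-49/34) - 60 = (6 + 3*(-10)²)*(-49/34) - 60 = (6 + 3*100)*(-49*1/34) - 60 = (6 + 300)*(-49/34) - 60 = 306*(-49/34) - 60 = -441 - 60 = -501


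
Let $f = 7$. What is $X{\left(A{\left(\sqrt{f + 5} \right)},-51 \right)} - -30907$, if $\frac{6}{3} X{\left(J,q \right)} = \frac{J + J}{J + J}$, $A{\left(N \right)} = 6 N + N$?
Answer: $\frac{61815}{2} \approx 30908.0$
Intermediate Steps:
$A{\left(N \right)} = 7 N$
$X{\left(J,q \right)} = \frac{1}{2}$ ($X{\left(J,q \right)} = \frac{\left(J + J\right) \frac{1}{J + J}}{2} = \frac{2 J \frac{1}{2 J}}{2} = \frac{1}{2} \cdot 1 = \frac{1}{2}$)
$X{\left(A{\left(\sqrt{f + 5} \right)},-51 \right)} - -30907 = \frac{1}{2} - -30907 = \frac{1}{2} + 30907 = \frac{61815}{2}$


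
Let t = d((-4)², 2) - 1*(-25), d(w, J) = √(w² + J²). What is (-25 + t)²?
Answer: 260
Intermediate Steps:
d(w, J) = √(J² + w²)
t = 25 + 2*√65 (t = √(2² + ((-4)²)²) - 1*(-25) = √(4 + 16²) + 25 = √(4 + 256) + 25 = √260 + 25 = 2*√65 + 25 = 25 + 2*√65 ≈ 41.125)
(-25 + t)² = (-25 + (25 + 2*√65))² = (2*√65)² = 260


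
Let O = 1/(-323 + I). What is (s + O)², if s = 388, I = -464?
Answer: 93241676025/619369 ≈ 1.5054e+5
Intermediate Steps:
O = -1/787 (O = 1/(-323 - 464) = 1/(-787) = -1/787 ≈ -0.0012706)
(s + O)² = (388 - 1/787)² = (305355/787)² = 93241676025/619369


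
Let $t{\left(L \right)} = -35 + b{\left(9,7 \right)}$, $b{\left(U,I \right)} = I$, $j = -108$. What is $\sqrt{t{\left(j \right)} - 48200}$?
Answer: $2 i \sqrt{12057} \approx 219.61 i$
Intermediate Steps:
$t{\left(L \right)} = -28$ ($t{\left(L \right)} = -35 + 7 = -28$)
$\sqrt{t{\left(j \right)} - 48200} = \sqrt{-28 - 48200} = \sqrt{-48228} = 2 i \sqrt{12057}$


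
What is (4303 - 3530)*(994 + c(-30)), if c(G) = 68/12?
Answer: 2318227/3 ≈ 7.7274e+5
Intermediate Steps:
c(G) = 17/3 (c(G) = 68*(1/12) = 17/3)
(4303 - 3530)*(994 + c(-30)) = (4303 - 3530)*(994 + 17/3) = 773*(2999/3) = 2318227/3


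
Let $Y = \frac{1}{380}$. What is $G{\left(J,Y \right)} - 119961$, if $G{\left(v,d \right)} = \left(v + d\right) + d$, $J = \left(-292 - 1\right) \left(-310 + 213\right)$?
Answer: $- \frac{17392599}{190} \approx -91540.0$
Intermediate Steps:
$J = 28421$ ($J = \left(-293\right) \left(-97\right) = 28421$)
$Y = \frac{1}{380} \approx 0.0026316$
$G{\left(v,d \right)} = v + 2 d$ ($G{\left(v,d \right)} = \left(d + v\right) + d = v + 2 d$)
$G{\left(J,Y \right)} - 119961 = \left(28421 + 2 \cdot \frac{1}{380}\right) - 119961 = \left(28421 + \frac{1}{190}\right) - 119961 = \frac{5399991}{190} - 119961 = - \frac{17392599}{190}$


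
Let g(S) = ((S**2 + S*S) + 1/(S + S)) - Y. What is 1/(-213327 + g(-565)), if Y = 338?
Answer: 1130/480007049 ≈ 2.3541e-6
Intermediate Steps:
g(S) = -338 + 1/(2*S) + 2*S**2 (g(S) = ((S**2 + S*S) + 1/(S + S)) - 1*338 = ((S**2 + S**2) + 1/(2*S)) - 338 = (2*S**2 + 1/(2*S)) - 338 = (1/(2*S) + 2*S**2) - 338 = -338 + 1/(2*S) + 2*S**2)
1/(-213327 + g(-565)) = 1/(-213327 + (-338 + (1/2)/(-565) + 2*(-565)**2)) = 1/(-213327 + (-338 + (1/2)*(-1/565) + 2*319225)) = 1/(-213327 + (-338 - 1/1130 + 638450)) = 1/(-213327 + 721066559/1130) = 1/(480007049/1130) = 1130/480007049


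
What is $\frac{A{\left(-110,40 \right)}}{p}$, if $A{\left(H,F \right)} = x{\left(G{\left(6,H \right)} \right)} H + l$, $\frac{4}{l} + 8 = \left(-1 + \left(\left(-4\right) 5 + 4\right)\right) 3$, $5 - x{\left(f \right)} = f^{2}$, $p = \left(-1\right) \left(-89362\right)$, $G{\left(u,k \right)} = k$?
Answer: $\frac{39248273}{2636179} \approx 14.888$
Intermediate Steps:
$p = 89362$
$x{\left(f \right)} = 5 - f^{2}$
$l = - \frac{4}{59}$ ($l = \frac{4}{-8 + \left(-1 + \left(\left(-4\right) 5 + 4\right)\right) 3} = \frac{4}{-8 + \left(-1 + \left(-20 + 4\right)\right) 3} = \frac{4}{-8 + \left(-1 - 16\right) 3} = \frac{4}{-8 - 51} = \frac{4}{-59} = 4 \left(- \frac{1}{59}\right) = - \frac{4}{59} \approx -0.067797$)
$A{\left(H,F \right)} = - \frac{4}{59} + H \left(5 - H^{2}\right)$ ($A{\left(H,F \right)} = \left(5 - H^{2}\right) H - \frac{4}{59} = H \left(5 - H^{2}\right) - \frac{4}{59} = - \frac{4}{59} + H \left(5 - H^{2}\right)$)
$\frac{A{\left(-110,40 \right)}}{p} = \frac{- \frac{4}{59} - \left(-110\right)^{3} + 5 \left(-110\right)}{89362} = \left(- \frac{4}{59} - -1331000 - 550\right) \frac{1}{89362} = \left(- \frac{4}{59} + 1331000 - 550\right) \frac{1}{89362} = \frac{78496546}{59} \cdot \frac{1}{89362} = \frac{39248273}{2636179}$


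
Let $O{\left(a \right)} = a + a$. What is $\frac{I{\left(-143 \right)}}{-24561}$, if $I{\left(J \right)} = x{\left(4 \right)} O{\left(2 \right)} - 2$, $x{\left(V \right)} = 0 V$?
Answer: $\frac{2}{24561} \approx 8.143 \cdot 10^{-5}$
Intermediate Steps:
$O{\left(a \right)} = 2 a$
$x{\left(V \right)} = 0$
$I{\left(J \right)} = -2$ ($I{\left(J \right)} = 0 \cdot 2 \cdot 2 - 2 = 0 \cdot 4 - 2 = 0 - 2 = -2$)
$\frac{I{\left(-143 \right)}}{-24561} = - \frac{2}{-24561} = \left(-2\right) \left(- \frac{1}{24561}\right) = \frac{2}{24561}$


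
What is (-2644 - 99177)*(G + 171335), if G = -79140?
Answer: -9387387095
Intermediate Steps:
(-2644 - 99177)*(G + 171335) = (-2644 - 99177)*(-79140 + 171335) = -101821*92195 = -9387387095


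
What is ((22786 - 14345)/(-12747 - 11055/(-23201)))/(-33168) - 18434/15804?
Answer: -5022586080123265/4306081650053184 ≈ -1.1664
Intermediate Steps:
((22786 - 14345)/(-12747 - 11055/(-23201)))/(-33168) - 18434/15804 = (8441/(-12747 - 11055*(-1/23201)))*(-1/33168) - 18434*1/15804 = (8441/(-12747 + 11055/23201))*(-1/33168) - 9217/7902 = (8441/(-295732092/23201))*(-1/33168) - 9217/7902 = (8441*(-23201/295732092))*(-1/33168) - 9217/7902 = -195839641/295732092*(-1/33168) - 9217/7902 = 195839641/9808842027456 - 9217/7902 = -5022586080123265/4306081650053184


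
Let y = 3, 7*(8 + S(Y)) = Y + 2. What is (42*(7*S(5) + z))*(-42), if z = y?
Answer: 81144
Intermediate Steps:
S(Y) = -54/7 + Y/7 (S(Y) = -8 + (Y + 2)/7 = -8 + (2 + Y)/7 = -8 + (2/7 + Y/7) = -54/7 + Y/7)
z = 3
(42*(7*S(5) + z))*(-42) = (42*(7*(-54/7 + (⅐)*5) + 3))*(-42) = (42*(7*(-54/7 + 5/7) + 3))*(-42) = (42*(7*(-7) + 3))*(-42) = (42*(-49 + 3))*(-42) = (42*(-46))*(-42) = -1932*(-42) = 81144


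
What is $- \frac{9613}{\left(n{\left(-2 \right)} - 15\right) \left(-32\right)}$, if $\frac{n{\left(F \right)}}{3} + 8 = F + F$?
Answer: $- \frac{9613}{1632} \approx -5.8903$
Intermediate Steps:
$n{\left(F \right)} = -24 + 6 F$ ($n{\left(F \right)} = -24 + 3 \left(F + F\right) = -24 + 3 \cdot 2 F = -24 + 6 F$)
$- \frac{9613}{\left(n{\left(-2 \right)} - 15\right) \left(-32\right)} = - \frac{9613}{\left(\left(-24 + 6 \left(-2\right)\right) - 15\right) \left(-32\right)} = - \frac{9613}{\left(\left(-24 - 12\right) - 15\right) \left(-32\right)} = - \frac{9613}{\left(-36 - 15\right) \left(-32\right)} = - \frac{9613}{\left(-51\right) \left(-32\right)} = - \frac{9613}{1632}$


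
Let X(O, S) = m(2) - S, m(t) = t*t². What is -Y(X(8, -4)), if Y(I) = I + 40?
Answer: -52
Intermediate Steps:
m(t) = t³
X(O, S) = 8 - S (X(O, S) = 2³ - S = 8 - S)
Y(I) = 40 + I
-Y(X(8, -4)) = -(40 + (8 - 1*(-4))) = -(40 + (8 + 4)) = -(40 + 12) = -1*52 = -52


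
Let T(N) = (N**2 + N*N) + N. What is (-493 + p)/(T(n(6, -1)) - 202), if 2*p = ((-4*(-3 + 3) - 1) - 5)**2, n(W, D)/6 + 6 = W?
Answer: 475/202 ≈ 2.3515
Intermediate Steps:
n(W, D) = -36 + 6*W
p = 18 (p = ((-4*(-3 + 3) - 1) - 5)**2/2 = ((-4*0 - 1) - 5)**2/2 = ((0 - 1) - 5)**2/2 = (-1 - 5)**2/2 = (1/2)*(-6)**2 = (1/2)*36 = 18)
T(N) = N + 2*N**2 (T(N) = (N**2 + N**2) + N = 2*N**2 + N = N + 2*N**2)
(-493 + p)/(T(n(6, -1)) - 202) = (-493 + 18)/((-36 + 6*6)*(1 + 2*(-36 + 6*6)) - 202) = -475/((-36 + 36)*(1 + 2*(-36 + 36)) - 202) = -475/(0*(1 + 2*0) - 202) = -475/(0*(1 + 0) - 202) = -475/(0*1 - 202) = -475/(0 - 202) = -475/(-202) = -475*(-1/202) = 475/202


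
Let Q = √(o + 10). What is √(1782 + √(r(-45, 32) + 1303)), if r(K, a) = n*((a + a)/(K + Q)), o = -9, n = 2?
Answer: √(215622 + 33*√17479)/11 ≈ 42.639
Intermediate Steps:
Q = 1 (Q = √(-9 + 10) = √1 = 1)
r(K, a) = 4*a/(1 + K) (r(K, a) = 2*((a + a)/(K + 1)) = 2*((2*a)/(1 + K)) = 2*(2*a/(1 + K)) = 4*a/(1 + K))
√(1782 + √(r(-45, 32) + 1303)) = √(1782 + √(4*32/(1 - 45) + 1303)) = √(1782 + √(4*32/(-44) + 1303)) = √(1782 + √(4*32*(-1/44) + 1303)) = √(1782 + √(-32/11 + 1303)) = √(1782 + √(14301/11)) = √(1782 + 3*√17479/11)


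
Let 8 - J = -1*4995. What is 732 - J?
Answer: -4271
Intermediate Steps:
J = 5003 (J = 8 - (-1)*4995 = 8 - 1*(-4995) = 8 + 4995 = 5003)
732 - J = 732 - 1*5003 = 732 - 5003 = -4271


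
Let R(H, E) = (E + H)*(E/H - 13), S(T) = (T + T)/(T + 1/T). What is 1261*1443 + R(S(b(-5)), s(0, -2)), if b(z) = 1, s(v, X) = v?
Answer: 1819610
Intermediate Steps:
S(T) = 2*T/(T + 1/T) (S(T) = (2*T)/(T + 1/T) = 2*T/(T + 1/T))
R(H, E) = (-13 + E/H)*(E + H) (R(H, E) = (E + H)*(-13 + E/H) = (-13 + E/H)*(E + H))
1261*1443 + R(S(b(-5)), s(0, -2)) = 1261*1443 + (-26*1²/(1 + 1²) - 12*0 + 0²/((2*1²/(1 + 1²)))) = 1819623 + (-26/(1 + 1) + 0 + 0/((2*1/(1 + 1)))) = 1819623 + (-26/2 + 0 + 0/((2*1/2))) = 1819623 + (-26/2 + 0 + 0/((2*1*(½)))) = 1819623 + (-13*1 + 0 + 0/1) = 1819623 + (-13 + 0 + 0*1) = 1819623 + (-13 + 0 + 0) = 1819623 - 13 = 1819610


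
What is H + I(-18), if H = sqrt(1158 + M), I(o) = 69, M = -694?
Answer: 69 + 4*sqrt(29) ≈ 90.541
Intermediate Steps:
H = 4*sqrt(29) (H = sqrt(1158 - 694) = sqrt(464) = 4*sqrt(29) ≈ 21.541)
H + I(-18) = 4*sqrt(29) + 69 = 69 + 4*sqrt(29)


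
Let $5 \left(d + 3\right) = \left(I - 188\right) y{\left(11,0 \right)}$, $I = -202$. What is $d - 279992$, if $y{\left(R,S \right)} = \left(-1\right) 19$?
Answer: $-278513$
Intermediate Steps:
$y{\left(R,S \right)} = -19$
$d = 1479$ ($d = -3 + \frac{\left(-202 - 188\right) \left(-19\right)}{5} = -3 + \frac{\left(-390\right) \left(-19\right)}{5} = -3 + \frac{1}{5} \cdot 7410 = -3 + 1482 = 1479$)
$d - 279992 = 1479 - 279992 = -278513$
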